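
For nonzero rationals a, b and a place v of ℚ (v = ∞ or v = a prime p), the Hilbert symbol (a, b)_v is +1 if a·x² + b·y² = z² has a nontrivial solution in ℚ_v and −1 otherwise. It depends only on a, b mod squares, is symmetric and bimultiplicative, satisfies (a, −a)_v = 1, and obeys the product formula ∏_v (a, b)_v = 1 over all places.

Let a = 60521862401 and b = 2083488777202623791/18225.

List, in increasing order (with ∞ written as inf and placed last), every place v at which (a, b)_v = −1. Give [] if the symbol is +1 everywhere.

(a, b) ≡ (209, 4199) mod (ℚ^×)²; places V = {2, 3, 5, 7, 11, 13, 17, 19, ∞}.
(a,b)_5: α=0, u≡1; β=-2, v≡4 (mod 5); (1|5)=+1, (4|5)=+1; sign (−1)^0·+1^-2·+1^0 = +1.
(a,b)_2: α=0, β=0; u≡1, v≡7 (mod 8); ε(u)ε(v)=0·1, αω(v)=0·0, βω(u)=0·0; sum ≡ 0  ⇒  +1.
(a,b)_3: α=0, u≡2; β=-6, v≡2 (mod 3); (2|3)=-1, (2|3)=-1; sign (−1)^0·-1^-6·-1^0 = +1.
(a,b)_19: α=1, u≡7; β=1, v≡18 (mod 19); (7|19)=+1, (18|19)=-1; sign (−1)^1·+1^1·-1^1 = +1.
(a,b)_13: α=2, u≡3; β=3, v≡5 (mod 13); (3|13)=+1, (5|13)=-1; sign (−1)^0·+1^3·-1^2 = +1.
(a,b)_11: α=3, u≡7; β=4, v≡8 (mod 11); (7|11)=-1, (8|11)=-1; sign (−1)^0·-1^4·-1^3 = -1.
(a,b)_∞: sgn(209)=+, sgn(4199)=+, so +1.
(a,b)_7: α=2, u≡3; β=4, v≡3 (mod 7); (3|7)=-1, (3|7)=-1; sign (−1)^0·-1^4·-1^2 = +1.
(a,b)_17: α=2, u≡3; β=5, v≡9 (mod 17); (3|17)=-1, (9|17)=+1; sign (−1)^0·-1^5·+1^2 = -1.
Ram(209, 4199) = {11, 17}; no ℚ_11-point on the conic.

[11, 17]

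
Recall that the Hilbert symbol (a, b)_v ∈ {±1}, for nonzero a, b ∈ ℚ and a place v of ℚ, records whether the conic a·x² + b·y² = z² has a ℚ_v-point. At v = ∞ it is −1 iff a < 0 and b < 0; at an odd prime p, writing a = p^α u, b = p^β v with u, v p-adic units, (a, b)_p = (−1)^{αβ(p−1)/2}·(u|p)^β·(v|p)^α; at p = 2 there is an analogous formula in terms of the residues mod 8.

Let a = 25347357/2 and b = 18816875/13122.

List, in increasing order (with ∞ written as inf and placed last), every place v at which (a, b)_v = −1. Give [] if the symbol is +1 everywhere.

(a, b) ≡ (2346, 60214) mod (ℚ^×)²; places V = {2, 3, 5, 7, 11, 17, 23, ∞}.
(a,b)_3: α=3, u≡2; β=-8, v≡1 (mod 3); (2|3)=-1, (1|3)=+1; sign (−1)^0·-1^-8·+1^3 = +1.
(a,b)_∞: sgn(2346)=+, sgn(60214)=+, so +1.
(a,b)_11: α=0, u≡1; β=1, v≡7 (mod 11); (1|11)=+1, (7|11)=-1; sign (−1)^0·+1^1·-1^0 = +1.
(a,b)_2: α=-1, β=-1; u≡5, v≡3 (mod 8); ε(u)ε(v)=0·1, αω(v)=-1·1, βω(u)=-1·1; sum ≡ 0  ⇒  +1.
(a,b)_5: α=0, u≡1; β=4, v≡1 (mod 5); (1|5)=+1, (1|5)=+1; sign (−1)^0·+1^4·+1^0 = +1.
(a,b)_23: α=1, u≡7; β=1, v≡7 (mod 23); (7|23)=-1, (7|23)=-1; sign (−1)^1·-1^1·-1^1 = -1.
(a,b)_7: α=4, u≡4; β=1, v≡5 (mod 7); (4|7)=+1, (5|7)=-1; sign (−1)^0·+1^1·-1^4 = +1.
(a,b)_17: α=1, u≡1; β=1, v≡6 (mod 17); (1|17)=+1, (6|17)=-1; sign (−1)^0·+1^1·-1^1 = -1.
Ram(2346, 60214) = {17, 23}; no ℚ_17-point on the conic.

[17, 23]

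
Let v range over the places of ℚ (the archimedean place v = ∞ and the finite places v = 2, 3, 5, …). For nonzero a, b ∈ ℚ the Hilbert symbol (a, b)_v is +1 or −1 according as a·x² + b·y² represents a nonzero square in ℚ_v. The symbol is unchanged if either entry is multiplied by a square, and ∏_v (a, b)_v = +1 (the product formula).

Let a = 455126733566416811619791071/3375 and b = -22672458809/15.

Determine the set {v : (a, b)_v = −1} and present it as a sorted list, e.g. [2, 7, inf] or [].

[3, 7]

(a, b) ≡ (465, -42735) mod (ℚ^×)²; places V = {2, 3, 5, 7, 11, 13, 31, 37, ∞}.
(a,b)_5: α=-3, u≡3; β=-1, v≡2 (mod 5); (3|5)=-1, (2|5)=-1; sign (−1)^0·-1^-1·-1^-3 = +1.
(a,b)_3: α=-3, u≡2; β=-1, v≡2 (mod 3); (2|3)=-1, (2|3)=-1; sign (−1)^1·-1^-1·-1^-3 = -1.
(a,b)_37: α=2, u≡21; β=1, v≡6 (mod 37); (21|37)=+1, (6|37)=-1; sign (−1)^0·+1^1·-1^2 = +1.
(a,b)_∞: sgn(465)=+, sgn(-42735)=−, so +1.
(a,b)_2: α=0, β=0; u≡1, v≡1 (mod 8); ε(u)ε(v)=0·0, αω(v)=0·0, βω(u)=0·0; sum ≡ 0  ⇒  +1.
(a,b)_13: α=8, u≡3; β=2, v≡10 (mod 13); (3|13)=+1, (10|13)=+1; sign (−1)^0·+1^2·+1^8 = +1.
(a,b)_7: α=6, u≡5; β=3, v≡5 (mod 7); (5|7)=-1, (5|7)=-1; sign (−1)^0·-1^3·-1^6 = -1.
(a,b)_11: α=2, u≡3; β=1, v≡1 (mod 11); (3|11)=+1, (1|11)=+1; sign (−1)^0·+1^1·+1^2 = +1.
(a,b)_31: α=5, u≡12; β=2, v≡7 (mod 31); (12|31)=-1, (7|31)=+1; sign (−1)^0·-1^2·+1^5 = +1.
(465, -42735 / ℚ) ramifies at {3, 7}: a division algebra.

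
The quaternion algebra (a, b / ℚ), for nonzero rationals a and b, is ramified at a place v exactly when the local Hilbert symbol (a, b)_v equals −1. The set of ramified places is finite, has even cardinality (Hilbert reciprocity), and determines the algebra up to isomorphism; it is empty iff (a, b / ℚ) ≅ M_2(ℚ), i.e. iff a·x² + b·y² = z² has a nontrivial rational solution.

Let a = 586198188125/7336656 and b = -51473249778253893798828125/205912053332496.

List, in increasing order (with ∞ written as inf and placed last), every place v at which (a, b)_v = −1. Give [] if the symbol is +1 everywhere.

[17, 37]

Mod squares: a ≡ 18241, b ≡ -29. Check v ∈ {∞, 2, 3, 5, 7, 11, 17, 19, 29, 37, 47}.
v=2: v_2(a)=-4, v_2(b)=-4; units ≡ 1, 3 (mod 8); ε·ε+αω+βω = 0·1+-4·1+-4·0 ≡ 0  ⇒  (a,b)_2 = +1.
v=19: a=19^0·(≡9), b=19^-2·(≡16) mod 19; (9|19)=+1, (16|19)=+1; (−1)^{0·-2·9}·(+1)^-2·(+1)^0 = +1.
v=11: a=11^4·(≡9), b=11^6·(≡4) mod 11; (9|11)=+1, (4|11)=+1; (−1)^{4·6·5}·(+1)^6·(+1)^4 = +1.
v=37: a=37^-1·(≡27), b=37^-2·(≡8) mod 37; (27|37)=+1, (8|37)=-1; (−1)^{-1·-2·18}·(+1)^-2·(-1)^-1 = -1.
v=7: a=7^0·(≡5), b=7^-2·(≡3) mod 7; (5|7)=-1, (3|7)=-1; (−1)^{0·-2·3}·(-1)^-2·(-1)^0 = +1.
v=∞: 18241 > 0 and -29 < 0  ⇒  (a,b)_∞ = +1.
v=5: a=5^4·(≡1), b=5^12·(≡1) mod 5; (1|5)=+1, (1|5)=+1; (−1)^{4·12·2}·(+1)^12·(+1)^4 = +1.
v=3: a=3^-6·(≡1), b=3^-12·(≡1) mod 3; (1|3)=+1, (1|3)=+1; (−1)^{-6·-12·1}·(+1)^-12·(+1)^-6 = +1.
v=47: a=47^2·(≡5), b=47^4·(≡1) mod 47; (5|47)=-1, (1|47)=+1; (−1)^{2·4·23}·(-1)^4·(+1)^2 = +1.
v=29: a=29^1·(≡7), b=29^3·(≡20) mod 29; (7|29)=+1, (20|29)=+1; (−1)^{1·3·14}·(+1)^3·(+1)^1 = +1.
v=17: a=17^-1·(≡15), b=17^0·(≡12) mod 17; (15|17)=+1, (12|17)=-1; (−1)^{-1·0·8}·(+1)^0·(-1)^-1 = -1.
(18241, -29 / ℚ) ramifies at {17, 37}: a division algebra.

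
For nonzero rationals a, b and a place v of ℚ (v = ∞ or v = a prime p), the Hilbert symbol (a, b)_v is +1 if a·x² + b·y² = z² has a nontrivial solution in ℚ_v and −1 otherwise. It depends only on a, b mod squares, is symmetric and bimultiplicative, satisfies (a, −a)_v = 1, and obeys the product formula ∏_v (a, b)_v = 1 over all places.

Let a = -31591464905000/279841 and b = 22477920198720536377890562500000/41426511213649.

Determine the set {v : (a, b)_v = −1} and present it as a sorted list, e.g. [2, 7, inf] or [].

Mod squares: a ≡ -2618, b ≡ 10010. Check v ∈ {∞, 2, 3, 5, 7, 11, 13, 17, 23}.
v=3: a=3^0·(≡1), b=3^2·(≡2) mod 3; (1|3)=+1, (2|3)=-1; (−1)^{0·2·1}·(+1)^2·(-1)^0 = +1.
v=2: v_2(a)=3, v_2(b)=5; units ≡ 3, 5 (mod 8); ε·ε+αω+βω = 1·0+3·1+5·1 ≡ 0  ⇒  (a,b)_2 = +1.
v=13: a=13^6·(≡2), b=13^13·(≡3) mod 13; (2|13)=-1, (3|13)=+1; (−1)^{6·13·6}·(-1)^13·(+1)^6 = -1.
v=23: a=23^-4·(≡16), b=23^-10·(≡5) mod 23; (16|23)=+1, (5|23)=-1; (−1)^{-4·-10·11}·(+1)^-10·(-1)^-4 = +1.
v=5: a=5^4·(≡2), b=5^9·(≡2) mod 5; (2|5)=-1, (2|5)=-1; (−1)^{4·9·2}·(-1)^9·(-1)^4 = -1.
v=7: a=7^1·(≡2), b=7^3·(≡1) mod 7; (2|7)=+1, (1|7)=+1; (−1)^{1·3·3}·(+1)^3·(+1)^1 = -1.
v=∞: -2618 < 0 and 10010 > 0  ⇒  (a,b)_∞ = +1.
v=11: a=11^1·(≡9), b=11^3·(≡6) mod 11; (9|11)=+1, (6|11)=-1; (−1)^{1·3·5}·(+1)^3·(-1)^1 = +1.
v=17: a=17^1·(≡13), b=17^2·(≡14) mod 17; (13|17)=+1, (14|17)=-1; (−1)^{1·2·8}·(+1)^2·(-1)^1 = -1.
|Ram(-2618, 10010)| = 4, even; anisotropic at {5, 7, 13, 17}.

[5, 7, 13, 17]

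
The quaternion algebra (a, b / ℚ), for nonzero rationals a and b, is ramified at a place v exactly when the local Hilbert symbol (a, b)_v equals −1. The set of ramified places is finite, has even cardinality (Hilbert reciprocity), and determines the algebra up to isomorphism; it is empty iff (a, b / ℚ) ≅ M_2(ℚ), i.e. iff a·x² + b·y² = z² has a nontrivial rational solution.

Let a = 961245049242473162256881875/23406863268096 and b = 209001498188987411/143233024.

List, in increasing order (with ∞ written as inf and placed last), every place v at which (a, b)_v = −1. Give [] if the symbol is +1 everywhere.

[2, 29]

(a, b) ≡ (19, 899) mod (ℚ^×)²; places V = {2, 3, 5, 7, 11, 17, 19, 23, 29, 31, 37, 41, ∞}.
(a,b)_19: α=3, u≡6; β=2, v≡17 (mod 19); (6|19)=+1, (17|19)=+1; sign (−1)^0·+1^2·+1^3 = +1.
(a,b)_∞: sgn(19)=+, sgn(899)=+, so +1.
(a,b)_37: α=4, u≡20; β=2, v≡27 (mod 37); (20|37)=-1, (27|37)=+1; sign (−1)^0·-1^2·+1^4 = +1.
(a,b)_23: α=6, u≡17; β=4, v≡12 (mod 23); (17|23)=-1, (12|23)=+1; sign (−1)^0·-1^4·+1^6 = +1.
(a,b)_29: α=2, u≡14; β=1, v≡27 (mod 29); (14|29)=-1, (27|29)=-1; sign (−1)^0·-1^1·-1^2 = -1.
(a,b)_17: α=-2, u≡2; β=-2, v≡1 (mod 17); (2|17)=+1, (1|17)=+1; sign (−1)^0·+1^-2·+1^-2 = +1.
(a,b)_31: α=2, u≡5; β=1, v≡26 (mod 31); (5|31)=+1, (26|31)=-1; sign (−1)^0·+1^1·-1^2 = +1.
(a,b)_41: α=0, u≡26; β=2, v≡15 (mod 41); (26|41)=-1, (15|41)=-1; sign (−1)^0·-1^2·-1^0 = +1.
(a,b)_7: α=-4, u≡6; β=0, v≡3 (mod 7); (6|7)=-1, (3|7)=-1; sign (−1)^0·-1^0·-1^-4 = +1.
(a,b)_2: α=-8, β=-12; u≡3, v≡3 (mod 8); ε(u)ε(v)=1·1, αω(v)=-8·1, βω(u)=-12·1; sum ≡ 1  ⇒  -1.
(a,b)_3: α=-2, u≡1; β=0, v≡2 (mod 3); (1|3)=+1, (2|3)=-1; sign (−1)^0·+1^0·-1^-2 = +1.
(a,b)_5: α=4, u≡1; β=0, v≡4 (mod 5); (1|5)=+1, (4|5)=+1; sign (−1)^0·+1^0·+1^4 = +1.
(a,b)_11: α=-4, u≡6; β=-2, v≡6 (mod 11); (6|11)=-1, (6|11)=-1; sign (−1)^0·-1^-2·-1^-4 = +1.
|Ram(19, 899)| = 2, even; anisotropic at {2, 29}.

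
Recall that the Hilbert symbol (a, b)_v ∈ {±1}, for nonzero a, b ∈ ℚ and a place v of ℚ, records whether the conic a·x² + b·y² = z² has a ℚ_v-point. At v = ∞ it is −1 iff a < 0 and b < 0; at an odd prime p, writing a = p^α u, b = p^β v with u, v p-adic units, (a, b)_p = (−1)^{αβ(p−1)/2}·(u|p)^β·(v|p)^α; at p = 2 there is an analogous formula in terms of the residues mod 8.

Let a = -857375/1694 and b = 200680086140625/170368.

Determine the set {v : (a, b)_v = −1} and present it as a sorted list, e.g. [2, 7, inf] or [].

[3, 19]

Mod squares: a ≡ -1330, b ≡ 6006. Check v ∈ {∞, 2, 3, 5, 7, 11, 13, 19}.
v=2: v_2(a)=-1, v_2(b)=-7; units ≡ 7, 3 (mod 8); ε·ε+αω+βω = 1·1+-1·1+-7·0 ≡ 0  ⇒  (a,b)_2 = +1.
v=7: a=7^-1·(≡5), b=7^1·(≡2) mod 7; (5|7)=-1, (2|7)=+1; (−1)^{-1·1·3}·(-1)^1·(+1)^-1 = +1.
v=13: a=13^0·(≡10), b=13^1·(≡7) mod 13; (10|13)=+1, (7|13)=-1; (−1)^{0·1·6}·(+1)^1·(-1)^0 = +1.
v=5: a=5^3·(≡4), b=5^6·(≡1) mod 5; (4|5)=+1, (1|5)=+1; (−1)^{3·6·2}·(+1)^6·(+1)^3 = +1.
v=11: a=11^-2·(≡3), b=11^-3·(≡2) mod 11; (3|11)=+1, (2|11)=-1; (−1)^{-2·-3·5}·(+1)^-3·(-1)^-2 = +1.
v=∞: -1330 < 0 and 6006 > 0  ⇒  (a,b)_∞ = +1.
v=3: a=3^0·(≡2), b=3^1·(≡1) mod 3; (2|3)=-1, (1|3)=+1; (−1)^{0·1·1}·(-1)^1·(+1)^0 = -1.
v=19: a=19^3·(≡9), b=19^6·(≡13) mod 19; (9|19)=+1, (13|19)=-1; (−1)^{3·6·9}·(+1)^6·(-1)^3 = -1.
(-1330, 6006 / ℚ) ramifies at {3, 19}: a division algebra.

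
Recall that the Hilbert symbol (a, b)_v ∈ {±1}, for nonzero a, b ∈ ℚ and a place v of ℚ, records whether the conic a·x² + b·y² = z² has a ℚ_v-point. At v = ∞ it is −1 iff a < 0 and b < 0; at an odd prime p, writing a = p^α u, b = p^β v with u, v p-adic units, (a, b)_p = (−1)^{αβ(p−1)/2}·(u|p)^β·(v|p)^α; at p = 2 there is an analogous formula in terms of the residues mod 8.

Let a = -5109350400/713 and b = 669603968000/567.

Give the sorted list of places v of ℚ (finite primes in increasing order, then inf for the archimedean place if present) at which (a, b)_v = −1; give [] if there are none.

Mod squares: a ≡ -109802, b ≡ 346115. Check v ∈ {∞, 2, 3, 5, 7, 11, 23, 29, 31}.
v=23: a=23^-1·(≡7), b=23^2·(≡15) mod 23; (7|23)=-1, (15|23)=-1; (−1)^{-1·2·11}·(-1)^2·(-1)^-1 = -1.
v=3: a=3^4·(≡1), b=3^-4·(≡2) mod 3; (1|3)=+1, (2|3)=-1; (−1)^{4·-4·1}·(+1)^-4·(-1)^4 = +1.
v=7: a=7^1·(≡1), b=7^-1·(≡4) mod 7; (1|7)=+1, (4|7)=+1; (−1)^{1·-1·3}·(+1)^-1·(+1)^1 = -1.
v=5: a=5^2·(≡3), b=5^3·(≡2) mod 5; (3|5)=-1, (2|5)=-1; (−1)^{2·3·2}·(-1)^3·(-1)^2 = -1.
v=29: a=29^0·(≡11), b=29^1·(≡22) mod 29; (11|29)=-1, (22|29)=+1; (−1)^{0·1·14}·(-1)^1·(+1)^0 = -1.
v=11: a=11^1·(≡2), b=11^1·(≡9) mod 11; (2|11)=-1, (9|11)=+1; (−1)^{1·1·5}·(-1)^1·(+1)^1 = +1.
v=∞: -109802 < 0 and 346115 > 0  ⇒  (a,b)_∞ = +1.
v=2: v_2(a)=15, v_2(b)=10; units ≡ 3, 3 (mod 8); ε·ε+αω+βω = 1·1+15·1+10·1 ≡ 0  ⇒  (a,b)_2 = +1.
v=31: a=31^-1·(≡11), b=31^1·(≡2) mod 31; (11|31)=-1, (2|31)=+1; (−1)^{-1·1·15}·(-1)^1·(+1)^-1 = +1.
(-109802, 346115 / ℚ) ramifies at {5, 7, 23, 29}: a division algebra.

[5, 7, 23, 29]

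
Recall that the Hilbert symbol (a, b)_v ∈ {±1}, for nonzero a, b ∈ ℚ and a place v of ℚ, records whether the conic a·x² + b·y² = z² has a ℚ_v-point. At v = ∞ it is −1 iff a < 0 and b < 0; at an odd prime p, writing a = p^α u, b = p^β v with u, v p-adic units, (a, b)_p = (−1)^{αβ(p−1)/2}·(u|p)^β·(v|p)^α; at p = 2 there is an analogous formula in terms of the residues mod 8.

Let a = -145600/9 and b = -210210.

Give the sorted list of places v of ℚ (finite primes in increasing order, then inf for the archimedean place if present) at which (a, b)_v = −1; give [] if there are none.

(a, b) ≡ (-91, -4290) mod (ℚ^×)²; places V = {2, 3, 5, 7, 11, 13, ∞}.
(a,b)_5: α=2, u≡4; β=1, v≡3 (mod 5); (4|5)=+1, (3|5)=-1; sign (−1)^0·+1^1·-1^2 = +1.
(a,b)_7: α=1, u≡2; β=2, v≡1 (mod 7); (2|7)=+1, (1|7)=+1; sign (−1)^0·+1^2·+1^1 = +1.
(a,b)_∞: sgn(-91)=−, sgn(-4290)=−, so -1.
(a,b)_3: α=-2, u≡2; β=1, v≡1 (mod 3); (2|3)=-1, (1|3)=+1; sign (−1)^0·-1^1·+1^-2 = -1.
(a,b)_11: α=0, u≡2; β=1, v≡8 (mod 11); (2|11)=-1, (8|11)=-1; sign (−1)^0·-1^1·-1^0 = -1.
(a,b)_13: α=1, u≡5; β=1, v≡2 (mod 13); (5|13)=-1, (2|13)=-1; sign (−1)^0·-1^1·-1^1 = +1.
(a,b)_2: α=6, β=1; u≡5, v≡7 (mod 8); ε(u)ε(v)=0·1, αω(v)=6·0, βω(u)=1·1; sum ≡ 1  ⇒  -1.
Ram(-91, -4290) = {2, 3, 11, ∞}; no ℚ_2-point on the conic.

[2, 3, 11, inf]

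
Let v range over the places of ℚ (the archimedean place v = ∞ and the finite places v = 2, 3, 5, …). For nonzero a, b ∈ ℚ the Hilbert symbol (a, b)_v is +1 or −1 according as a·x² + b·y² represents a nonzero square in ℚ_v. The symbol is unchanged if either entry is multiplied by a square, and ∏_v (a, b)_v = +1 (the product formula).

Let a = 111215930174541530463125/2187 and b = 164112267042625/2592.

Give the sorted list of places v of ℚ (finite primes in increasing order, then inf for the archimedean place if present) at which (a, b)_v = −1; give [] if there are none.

[3, 5, 23, 29]

Mod squares: a ≡ 286143, b ≡ 290. Check v ∈ {∞, 2, 3, 5, 7, 11, 13, 23, 29}.
v=13: a=13^1·(≡2), b=13^0·(≡1) mod 13; (2|13)=-1, (1|13)=+1; (−1)^{1·0·6}·(-1)^0·(+1)^1 = +1.
v=7: a=7^2·(≡4), b=7^0·(≡3) mod 7; (4|7)=+1, (3|7)=-1; (−1)^{2·0·3}·(+1)^0·(-1)^2 = +1.
v=29: a=29^7·(≡6), b=29^5·(≡26) mod 29; (6|29)=+1, (26|29)=-1; (−1)^{7·5·14}·(+1)^5·(-1)^7 = -1.
v=∞: 286143 > 0 and 290 > 0  ⇒  (a,b)_∞ = +1.
v=2: v_2(a)=0, v_2(b)=-5; units ≡ 7, 1 (mod 8); ε·ε+αω+βω = 1·0+0·0+-5·0 ≡ 0  ⇒  (a,b)_2 = +1.
v=3: a=3^-7·(≡2), b=3^-4·(≡2) mod 3; (2|3)=-1, (2|3)=-1; (−1)^{-7·-4·1}·(-1)^-4·(-1)^-7 = -1.
v=5: a=5^4·(≡3), b=5^3·(≡3) mod 5; (3|5)=-1, (3|5)=-1; (−1)^{4·3·2}·(-1)^3·(-1)^4 = -1.
v=23: a=23^3·(≡11), b=23^2·(≡19) mod 23; (11|23)=-1, (19|23)=-1; (−1)^{3·2·11}·(-1)^2·(-1)^3 = -1.
v=11: a=11^3·(≡5), b=11^2·(≡1) mod 11; (5|11)=+1, (1|11)=+1; (−1)^{3·2·5}·(+1)^2·(+1)^3 = +1.
(286143, 290 / ℚ) ramifies at {3, 5, 23, 29}: a division algebra.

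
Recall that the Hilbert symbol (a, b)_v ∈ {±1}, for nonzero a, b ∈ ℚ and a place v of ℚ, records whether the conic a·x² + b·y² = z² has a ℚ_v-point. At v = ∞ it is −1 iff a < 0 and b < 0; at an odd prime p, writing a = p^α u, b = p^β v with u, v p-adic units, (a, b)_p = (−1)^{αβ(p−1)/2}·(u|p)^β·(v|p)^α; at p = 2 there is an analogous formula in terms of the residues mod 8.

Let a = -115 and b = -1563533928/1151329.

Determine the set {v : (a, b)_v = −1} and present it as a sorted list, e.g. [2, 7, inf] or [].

[2, 3, 5, inf]

(a, b) ≡ (-115, -138) mod (ℚ^×)²; places V = {2, 3, 5, 11, 17, 23, 29, 37, ∞}.
(a,b)_23: α=1, u≡18; β=1, v≡17 (mod 23); (18|23)=+1, (17|23)=-1; sign (−1)^1·+1^1·-1^1 = +1.
(a,b)_∞: sgn(-115)=−, sgn(-138)=−, so -1.
(a,b)_2: α=0, β=3; u≡5, v≡3 (mod 8); ε(u)ε(v)=0·1, αω(v)=0·1, βω(u)=3·1; sum ≡ 1  ⇒  -1.
(a,b)_29: α=0, u≡1; β=-2, v≡24 (mod 29); (1|29)=+1, (24|29)=+1; sign (−1)^0·+1^-2·+1^0 = +1.
(a,b)_11: α=0, u≡6; β=2, v≡3 (mod 11); (6|11)=-1, (3|11)=+1; sign (−1)^0·-1^2·+1^0 = +1.
(a,b)_5: α=1, u≡2; β=0, v≡3 (mod 5); (2|5)=-1, (3|5)=-1; sign (−1)^0·-1^0·-1^1 = -1.
(a,b)_3: α=0, u≡2; β=5, v≡2 (mod 3); (2|3)=-1, (2|3)=-1; sign (−1)^0·-1^5·-1^0 = -1.
(a,b)_17: α=0, u≡4; β=2, v≡16 (mod 17); (4|17)=+1, (16|17)=+1; sign (−1)^0·+1^2·+1^0 = +1.
(a,b)_37: α=0, u≡33; β=-2, v≡36 (mod 37); (33|37)=+1, (36|37)=+1; sign (−1)^0·+1^-2·+1^0 = +1.
(-115, -138 / ℚ) ramifies at {2, 3, 5, ∞}: a division algebra.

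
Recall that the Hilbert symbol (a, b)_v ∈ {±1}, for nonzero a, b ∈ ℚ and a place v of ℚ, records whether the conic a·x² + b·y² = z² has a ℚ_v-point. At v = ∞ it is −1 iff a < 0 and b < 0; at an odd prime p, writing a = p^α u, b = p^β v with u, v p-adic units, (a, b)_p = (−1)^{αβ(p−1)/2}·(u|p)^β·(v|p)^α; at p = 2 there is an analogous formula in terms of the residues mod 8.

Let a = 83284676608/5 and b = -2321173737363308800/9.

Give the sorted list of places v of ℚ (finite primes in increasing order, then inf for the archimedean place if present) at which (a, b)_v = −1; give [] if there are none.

(a, b) ≡ (665, -2737) mod (ℚ^×)²; places V = {2, 3, 5, 7, 17, 19, 23, ∞}.
(a,b)_2: α=12, β=8; u≡1, v≡7 (mod 8); ε(u)ε(v)=0·1, αω(v)=12·0, βω(u)=8·0; sum ≡ 0  ⇒  +1.
(a,b)_5: α=-1, u≡3; β=2, v≡2 (mod 5); (3|5)=-1, (2|5)=-1; sign (−1)^0·-1^2·-1^-1 = -1.
(a,b)_23: α=2, u≡20; β=3, v≡22 (mod 23); (20|23)=-1, (22|23)=-1; sign (−1)^0·-1^3·-1^2 = -1.
(a,b)_19: α=1, u≡9; β=2, v≡10 (mod 19); (9|19)=+1, (10|19)=-1; sign (−1)^0·+1^2·-1^1 = -1.
(a,b)_3: α=0, u≡2; β=-2, v≡2 (mod 3); (2|3)=-1, (2|3)=-1; sign (−1)^0·-1^-2·-1^0 = +1.
(a,b)_∞: sgn(665)=+, sgn(-2737)=−, so +1.
(a,b)_7: α=1, u≡1; β=5, v≡4 (mod 7); (1|7)=+1, (4|7)=+1; sign (−1)^1·+1^5·+1^1 = -1.
(a,b)_17: α=2, u≡8; β=3, v≡1 (mod 17); (8|17)=+1, (1|17)=+1; sign (−1)^0·+1^3·+1^2 = +1.
(665, -2737 / ℚ) ramifies at {5, 7, 19, 23}: a division algebra.

[5, 7, 19, 23]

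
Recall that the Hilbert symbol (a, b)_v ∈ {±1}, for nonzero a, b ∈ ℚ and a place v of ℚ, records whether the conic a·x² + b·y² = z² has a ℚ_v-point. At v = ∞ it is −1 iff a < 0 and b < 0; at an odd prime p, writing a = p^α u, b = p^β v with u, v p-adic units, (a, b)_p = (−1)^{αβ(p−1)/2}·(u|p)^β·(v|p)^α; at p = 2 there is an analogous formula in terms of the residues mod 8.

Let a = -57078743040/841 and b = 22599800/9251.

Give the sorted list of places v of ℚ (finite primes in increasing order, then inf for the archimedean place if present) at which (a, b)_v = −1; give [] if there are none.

(a, b) ≡ (-43010, 8602) mod (ℚ^×)²; places V = {2, 3, 5, 11, 17, 23, 29, ∞}.
(a,b)_17: α=1, u≡6; β=3, v≡9 (mod 17); (6|17)=-1, (9|17)=+1; sign (−1)^0·-1^3·+1^1 = -1.
(a,b)_11: α=1, u≡2; β=-1, v≡5 (mod 11); (2|11)=-1, (5|11)=+1; sign (−1)^1·-1^-1·+1^1 = +1.
(a,b)_29: α=-2, u≡11; β=-2, v≡17 (mod 29); (11|29)=-1, (17|29)=-1; sign (−1)^0·-1^-2·-1^-2 = +1.
(a,b)_23: α=1, u≡12; β=1, v≡8 (mod 23); (12|23)=+1, (8|23)=+1; sign (−1)^1·+1^1·+1^1 = -1.
(a,b)_∞: sgn(-43010)=−, sgn(8602)=+, so +1.
(a,b)_5: α=1, u≡2; β=2, v≡2 (mod 5); (2|5)=-1, (2|5)=-1; sign (−1)^0·-1^2·-1^1 = -1.
(a,b)_2: α=15, β=3; u≡7, v≡5 (mod 8); ε(u)ε(v)=1·0, αω(v)=15·1, βω(u)=3·0; sum ≡ 1  ⇒  -1.
(a,b)_3: α=4, u≡1; β=0, v≡1 (mod 3); (1|3)=+1, (1|3)=+1; sign (−1)^0·+1^0·+1^4 = +1.
Ram(-43010, 8602) = {2, 5, 17, 23}; no ℚ_2-point on the conic.

[2, 5, 17, 23]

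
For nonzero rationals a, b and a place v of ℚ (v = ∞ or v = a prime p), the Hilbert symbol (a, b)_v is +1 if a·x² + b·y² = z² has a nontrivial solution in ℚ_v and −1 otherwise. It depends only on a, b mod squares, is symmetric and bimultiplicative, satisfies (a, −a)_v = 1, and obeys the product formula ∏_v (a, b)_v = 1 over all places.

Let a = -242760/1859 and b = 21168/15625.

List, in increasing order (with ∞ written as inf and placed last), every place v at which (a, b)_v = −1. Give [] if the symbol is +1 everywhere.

(a, b) ≡ (-2310, 3) mod (ℚ^×)²; places V = {2, 3, 5, 7, 11, 13, 17, ∞}.
(a,b)_7: α=1, u≡3; β=2, v≡5 (mod 7); (3|7)=-1, (5|7)=-1; sign (−1)^0·-1^2·-1^1 = -1.
(a,b)_5: α=1, u≡2; β=-6, v≡3 (mod 5); (2|5)=-1, (3|5)=-1; sign (−1)^0·-1^-6·-1^1 = -1.
(a,b)_11: α=-1, u≡8; β=0, v≡3 (mod 11); (8|11)=-1, (3|11)=+1; sign (−1)^0·-1^0·+1^-1 = +1.
(a,b)_13: α=-2, u≡12; β=0, v≡9 (mod 13); (12|13)=+1, (9|13)=+1; sign (−1)^0·+1^0·+1^-2 = +1.
(a,b)_3: α=1, u≡1; β=3, v≡1 (mod 3); (1|3)=+1, (1|3)=+1; sign (−1)^1·+1^3·+1^1 = -1.
(a,b)_2: α=3, β=4; u≡5, v≡3 (mod 8); ε(u)ε(v)=0·1, αω(v)=3·1, βω(u)=4·1; sum ≡ 1  ⇒  -1.
(a,b)_17: α=2, u≡13; β=0, v≡10 (mod 17); (13|17)=+1, (10|17)=-1; sign (−1)^0·+1^0·-1^2 = +1.
(a,b)_∞: sgn(-2310)=−, sgn(3)=+, so +1.
(-2310, 3 / ℚ) ramifies at {2, 3, 5, 7}: a division algebra.

[2, 3, 5, 7]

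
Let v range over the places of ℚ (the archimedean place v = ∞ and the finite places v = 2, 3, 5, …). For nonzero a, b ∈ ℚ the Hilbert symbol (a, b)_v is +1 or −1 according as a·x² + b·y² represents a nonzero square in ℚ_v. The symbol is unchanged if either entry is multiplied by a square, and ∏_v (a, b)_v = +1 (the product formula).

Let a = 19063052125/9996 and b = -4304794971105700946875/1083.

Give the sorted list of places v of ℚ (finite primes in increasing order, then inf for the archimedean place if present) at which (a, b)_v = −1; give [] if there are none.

[2, 3, 5, 23, 29, 37]

Mod squares: a ≡ 273615, b ≡ -2211105. Check v ∈ {∞, 2, 3, 5, 7, 11, 13, 17, 19, 23, 29, 37}.
v=11: a=11^0·(≡5), b=11^2·(≡5) mod 11; (5|11)=+1, (5|11)=+1; (−1)^{0·2·5}·(+1)^2·(+1)^0 = +1.
v=29: a=29^3·(≡11), b=29^3·(≡5) mod 29; (11|29)=-1, (5|29)=+1; (−1)^{3·3·14}·(-1)^3·(+1)^3 = -1.
v=19: a=19^0·(≡18), b=19^-2·(≡1) mod 19; (18|19)=-1, (1|19)=+1; (−1)^{0·-2·9}·(-1)^-2·(+1)^0 = +1.
v=17: a=17^-1·(≡4), b=17^1·(≡15) mod 17; (4|17)=+1, (15|17)=+1; (−1)^{-1·1·8}·(+1)^1·(+1)^-1 = +1.
v=23: a=23^0·(≡7), b=23^1·(≡11) mod 23; (7|23)=-1, (11|23)=-1; (−1)^{0·1·11}·(-1)^1·(-1)^0 = -1.
v=37: a=37^1·(≡35), b=37^4·(≡32) mod 37; (35|37)=-1, (32|37)=-1; (−1)^{1·4·18}·(-1)^4·(-1)^1 = -1.
v=∞: 273615 > 0 and -2211105 < 0  ⇒  (a,b)_∞ = +1.
v=7: a=7^-2·(≡5), b=7^2·(≡6) mod 7; (5|7)=-1, (6|7)=-1; (−1)^{-2·2·3}·(-1)^2·(-1)^-2 = +1.
v=2: v_2(a)=-2, v_2(b)=0; units ≡ 7, 7 (mod 8); ε·ε+αω+βω = 1·1+-2·0+0·0 ≡ 1  ⇒  (a,b)_2 = -1.
v=3: a=3^-1·(≡2), b=3^-1·(≡2) mod 3; (2|3)=-1, (2|3)=-1; (−1)^{-1·-1·1}·(-1)^-1·(-1)^-1 = -1.
v=5: a=5^3·(≡2), b=5^5·(≡4) mod 5; (2|5)=-1, (4|5)=+1; (−1)^{3·5·2}·(-1)^5·(+1)^3 = -1.
v=13: a=13^2·(≡3), b=13^1·(≡6) mod 13; (3|13)=+1, (6|13)=-1; (−1)^{2·1·6}·(+1)^1·(-1)^2 = +1.
Ram(273615, -2211105) = {2, 3, 5, 23, 29, 37}; no ℚ_2-point on the conic.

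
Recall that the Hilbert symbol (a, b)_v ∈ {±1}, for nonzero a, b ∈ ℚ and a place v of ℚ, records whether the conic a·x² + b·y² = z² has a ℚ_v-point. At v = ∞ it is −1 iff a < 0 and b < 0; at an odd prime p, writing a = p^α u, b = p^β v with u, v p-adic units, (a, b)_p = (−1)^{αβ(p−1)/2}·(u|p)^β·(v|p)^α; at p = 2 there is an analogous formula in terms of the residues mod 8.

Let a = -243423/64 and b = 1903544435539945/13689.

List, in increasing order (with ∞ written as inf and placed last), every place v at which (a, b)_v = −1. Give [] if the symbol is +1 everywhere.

[5, 11, 37, 43]

Mod squares: a ≡ -27047, b ≡ 21505. Check v ∈ {∞, 2, 3, 5, 11, 13, 17, 23, 37, 43}.
v=2: v_2(a)=-6, v_2(b)=0; units ≡ 1, 1 (mod 8); ε·ε+αω+βω = 0·0+-6·0+0·0 ≡ 0  ⇒  (a,b)_2 = +1.
v=5: a=5^0·(≡3), b=5^1·(≡1) mod 5; (3|5)=-1, (1|5)=+1; (−1)^{0·1·2}·(-1)^1·(+1)^0 = -1.
v=11: a=11^0·(≡2), b=11^3·(≡2) mod 11; (2|11)=-1, (2|11)=-1; (−1)^{0·3·5}·(-1)^3·(-1)^0 = -1.
v=17: a=17^1·(≡14), b=17^3·(≡10) mod 17; (14|17)=-1, (10|17)=-1; (−1)^{1·3·8}·(-1)^3·(-1)^1 = +1.
v=37: a=37^1·(≡3), b=37^2·(≡32) mod 37; (3|37)=+1, (32|37)=-1; (−1)^{1·2·18}·(+1)^2·(-1)^1 = -1.
v=∞: -27047 < 0 and 21505 > 0  ⇒  (a,b)_∞ = +1.
v=23: a=23^0·(≡12), b=23^1·(≡11) mod 23; (12|23)=+1, (11|23)=-1; (−1)^{0·1·11}·(+1)^1·(-1)^0 = +1.
v=43: a=43^1·(≡13), b=43^2·(≡34) mod 43; (13|43)=+1, (34|43)=-1; (−1)^{1·2·21}·(+1)^2·(-1)^1 = -1.
v=13: a=13^0·(≡11), b=13^-2·(≡1) mod 13; (11|13)=-1, (1|13)=+1; (−1)^{0·-2·6}·(-1)^-2·(+1)^0 = +1.
v=3: a=3^2·(≡1), b=3^-4·(≡1) mod 3; (1|3)=+1, (1|3)=+1; (−1)^{2·-4·1}·(+1)^-4·(+1)^2 = +1.
Ram(-27047, 21505) = {5, 11, 37, 43}; no ℚ_5-point on the conic.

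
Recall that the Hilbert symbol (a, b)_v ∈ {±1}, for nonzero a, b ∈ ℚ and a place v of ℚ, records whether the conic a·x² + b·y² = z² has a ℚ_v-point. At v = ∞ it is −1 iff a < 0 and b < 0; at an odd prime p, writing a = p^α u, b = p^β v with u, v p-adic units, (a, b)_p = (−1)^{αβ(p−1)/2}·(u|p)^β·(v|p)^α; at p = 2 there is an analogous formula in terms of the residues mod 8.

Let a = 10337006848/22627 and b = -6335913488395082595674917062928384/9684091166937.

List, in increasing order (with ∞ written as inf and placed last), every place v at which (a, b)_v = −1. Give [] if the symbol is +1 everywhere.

(a, b) ≡ (24871, -3165162) mod (ℚ^×)²; places V = {2, 3, 7, 11, 13, 17, 19, 29, 31, 37, ∞}.
(a,b)_13: α=0, u≡11; β=1, v≡3 (mod 13); (11|13)=-1, (3|13)=+1; sign (−1)^0·-1^1·+1^0 = -1.
(a,b)_17: α=-1, u≡8; β=1, v≡13 (mod 17); (8|17)=+1, (13|17)=+1; sign (−1)^0·+1^1·+1^-1 = +1.
(a,b)_3: α=0, u≡1; β=-1, v≡1 (mod 3); (1|3)=+1, (1|3)=+1; sign (−1)^0·+1^-1·+1^0 = +1.
(a,b)_37: α=0, u≡36; β=-2, v≡27 (mod 37); (36|37)=+1, (27|37)=+1; sign (−1)^0·+1^-2·+1^0 = +1.
(a,b)_29: α=2, u≡12; β=6, v≡2 (mod 29); (12|29)=-1, (2|29)=-1; sign (−1)^0·-1^6·-1^2 = +1.
(a,b)_∞: sgn(24871)=+, sgn(-3165162)=−, so +1.
(a,b)_31: α=0, u≡2; β=1, v≡30 (mod 31); (2|31)=+1, (30|31)=-1; sign (−1)^0·+1^1·-1^0 = +1.
(a,b)_11: α=-3, u≡6; β=-9, v≡6 (mod 11); (6|11)=-1, (6|11)=-1; sign (−1)^1·-1^-9·-1^-3 = -1.
(a,b)_7: α=1, u≡1; β=3, v≡3 (mod 7); (1|7)=+1, (3|7)=-1; sign (−1)^1·+1^3·-1^1 = +1.
(a,b)_2: α=8, β=11; u≡7, v≡3 (mod 8); ε(u)ε(v)=1·1, αω(v)=8·1, βω(u)=11·0; sum ≡ 1  ⇒  -1.
(a,b)_19: α=3, u≡4; β=12, v≡3 (mod 19); (4|19)=+1, (3|19)=-1; sign (−1)^0·+1^12·-1^3 = -1.
(24871, -3165162 / ℚ) ramifies at {2, 11, 13, 19}: a division algebra.

[2, 11, 13, 19]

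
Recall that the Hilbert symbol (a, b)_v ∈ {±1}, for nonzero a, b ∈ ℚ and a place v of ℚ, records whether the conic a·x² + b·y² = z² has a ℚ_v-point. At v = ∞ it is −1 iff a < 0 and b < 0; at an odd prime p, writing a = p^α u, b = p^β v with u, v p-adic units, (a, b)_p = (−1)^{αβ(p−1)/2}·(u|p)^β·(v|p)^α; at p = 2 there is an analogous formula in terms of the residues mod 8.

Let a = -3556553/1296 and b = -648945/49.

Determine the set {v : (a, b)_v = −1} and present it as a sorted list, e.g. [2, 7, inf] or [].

[2, 5, 11, 13, 19, inf]

Mod squares: a ≡ -29393, b ≡ -72105. Check v ∈ {∞, 2, 3, 5, 7, 11, 13, 17, 19, 23}.
v=7: a=7^1·(≡2), b=7^-2·(≡4) mod 7; (2|7)=+1, (4|7)=+1; (−1)^{1·-2·3}·(+1)^-2·(+1)^1 = +1.
v=11: a=11^2·(≡6), b=11^1·(≡4) mod 11; (6|11)=-1, (4|11)=+1; (−1)^{2·1·5}·(-1)^1·(+1)^2 = -1.
v=17: a=17^1·(≡11), b=17^0·(≡2) mod 17; (11|17)=-1, (2|17)=+1; (−1)^{1·0·8}·(-1)^0·(+1)^1 = +1.
v=2: v_2(a)=-4, v_2(b)=0; units ≡ 7, 7 (mod 8); ε·ε+αω+βω = 1·1+-4·0+0·0 ≡ 1  ⇒  (a,b)_2 = -1.
v=23: a=23^0·(≡18), b=23^1·(≡2) mod 23; (18|23)=+1, (2|23)=+1; (−1)^{0·1·11}·(+1)^1·(+1)^0 = +1.
v=∞: -29393 < 0 and -72105 < 0  ⇒  (a,b)_∞ = -1.
v=13: a=13^1·(≡12), b=13^0·(≡8) mod 13; (12|13)=+1, (8|13)=-1; (−1)^{1·0·6}·(+1)^0·(-1)^1 = -1.
v=5: a=5^0·(≡2), b=5^1·(≡4) mod 5; (2|5)=-1, (4|5)=+1; (−1)^{0·1·2}·(-1)^1·(+1)^0 = -1.
v=3: a=3^-4·(≡1), b=3^3·(≡1) mod 3; (1|3)=+1, (1|3)=+1; (−1)^{-4·3·1}·(+1)^3·(+1)^-4 = +1.
v=19: a=19^1·(≡5), b=19^1·(≡11) mod 19; (5|19)=+1, (11|19)=+1; (−1)^{1·1·9}·(+1)^1·(+1)^1 = -1.
(-29393, -72105 / ℚ) ramifies at {2, 5, 11, 13, 19, ∞}: a division algebra.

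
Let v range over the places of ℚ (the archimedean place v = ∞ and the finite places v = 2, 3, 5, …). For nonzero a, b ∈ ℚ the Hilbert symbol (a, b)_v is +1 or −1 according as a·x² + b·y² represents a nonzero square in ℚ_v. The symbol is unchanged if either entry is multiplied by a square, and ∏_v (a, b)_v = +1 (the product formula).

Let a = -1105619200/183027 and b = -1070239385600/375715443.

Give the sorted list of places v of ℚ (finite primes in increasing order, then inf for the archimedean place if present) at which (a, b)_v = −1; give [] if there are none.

Mod squares: a ≡ -518259, b ≡ -1036518. Check v ∈ {∞, 2, 3, 5, 7, 11, 13, 19, 23, 29, 31, 37}.
v=31: a=31^0·(≡26), b=31^-2·(≡22) mod 31; (26|31)=-1, (22|31)=-1; (−1)^{0·-2·15}·(-1)^-2·(-1)^0 = +1.
v=3: a=3^-1·(≡2), b=3^-1·(≡1) mod 3; (2|3)=-1, (1|3)=+1; (−1)^{-1·-1·1}·(-1)^-1·(+1)^-1 = +1.
v=∞: -518259 < 0 and -1036518 < 0  ⇒  (a,b)_∞ = -1.
v=7: a=7^1·(≡4), b=7^1·(≡1) mod 7; (4|7)=+1, (1|7)=+1; (−1)^{1·1·3}·(+1)^1·(+1)^1 = -1.
v=23: a=23^1·(≡21), b=23^1·(≡5) mod 23; (21|23)=-1, (5|23)=-1; (−1)^{1·1·11}·(-1)^1·(-1)^1 = -1.
v=37: a=37^1·(≡21), b=37^1·(≡35) mod 37; (21|37)=+1, (35|37)=-1; (−1)^{1·1·18}·(+1)^1·(-1)^1 = -1.
v=29: a=29^1·(≡28), b=29^1·(≡15) mod 29; (28|29)=+1, (15|29)=-1; (−1)^{1·1·14}·(+1)^1·(-1)^1 = -1.
v=13: a=13^-2·(≡4), b=13^0·(≡8) mod 13; (4|13)=+1, (8|13)=-1; (−1)^{-2·0·6}·(+1)^0·(-1)^-2 = +1.
v=5: a=5^2·(≡1), b=5^2·(≡2) mod 5; (1|5)=+1, (2|5)=-1; (−1)^{2·2·2}·(+1)^2·(-1)^2 = +1.
v=2: v_2(a)=8, v_2(b)=11; units ≡ 5, 5 (mod 8); ε·ε+αω+βω = 0·0+8·1+11·1 ≡ 1  ⇒  (a,b)_2 = -1.
v=11: a=11^0·(≡2), b=11^2·(≡3) mod 11; (2|11)=-1, (3|11)=+1; (−1)^{0·2·5}·(-1)^2·(+1)^0 = +1.
v=19: a=19^-2·(≡7), b=19^-4·(≡3) mod 19; (7|19)=+1, (3|19)=-1; (−1)^{-2·-4·9}·(+1)^-4·(-1)^-2 = +1.
|Ram(-518259, -1036518)| = 6, even; anisotropic at {2, 7, 23, 29, 37, ∞}.

[2, 7, 23, 29, 37, inf]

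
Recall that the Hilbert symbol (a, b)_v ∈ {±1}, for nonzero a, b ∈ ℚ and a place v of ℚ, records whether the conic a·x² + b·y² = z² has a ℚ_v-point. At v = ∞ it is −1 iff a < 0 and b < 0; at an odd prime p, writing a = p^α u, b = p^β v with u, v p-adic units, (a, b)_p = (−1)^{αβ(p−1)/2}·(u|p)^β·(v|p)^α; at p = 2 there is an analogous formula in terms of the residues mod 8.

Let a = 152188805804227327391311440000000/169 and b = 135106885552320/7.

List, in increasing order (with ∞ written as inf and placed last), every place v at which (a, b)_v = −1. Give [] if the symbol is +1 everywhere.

(a, b) ≡ (226765, 1199360085) mod (ℚ^×)²; places V = {2, 3, 5, 7, 11, 13, 19, 31, 37, 41, 43, ∞}.
(a,b)_43: α=2, u≡29; β=1, v≡41 (mod 43); (29|43)=-1, (41|43)=+1; sign (−1)^0·-1^1·+1^2 = -1.
(a,b)_11: α=3, u≡5; β=1, v≡3 (mod 11); (5|11)=+1, (3|11)=+1; sign (−1)^1·+1^1·+1^3 = -1.
(a,b)_7: α=3, u≡6; β=-1, v≡3 (mod 7); (6|7)=-1, (3|7)=-1; sign (−1)^1·-1^-1·-1^3 = -1.
(a,b)_5: α=7, u≡3; β=1, v≡2 (mod 5); (3|5)=-1, (2|5)=-1; sign (−1)^0·-1^1·-1^7 = +1.
(a,b)_31: α=3, u≡23; β=1, v≡29 (mod 31); (23|31)=-1, (29|31)=-1; sign (−1)^1·-1^1·-1^3 = -1.
(a,b)_3: α=8, u≡1; β=3, v≡2 (mod 3); (1|3)=+1, (2|3)=-1; sign (−1)^0·+1^3·-1^8 = +1.
(a,b)_37: α=0, u≡15; β=2, v≡28 (mod 37); (15|37)=-1, (28|37)=+1; sign (−1)^0·-1^2·+1^0 = +1.
(a,b)_41: α=2, u≡6; β=1, v≡20 (mod 41); (6|41)=-1, (20|41)=+1; sign (−1)^0·-1^1·+1^2 = -1.
(a,b)_19: α=3, u≡3; β=1, v≡8 (mod 19); (3|19)=-1, (8|19)=-1; sign (−1)^1·-1^1·-1^3 = -1.
(a,b)_13: α=-2, u≡8; β=0, v≡12 (mod 13); (8|13)=-1, (12|13)=+1; sign (−1)^0·-1^0·+1^-2 = +1.
(a,b)_∞: sgn(226765)=+, sgn(1199360085)=+, so +1.
(a,b)_2: α=10, β=6; u≡5, v≡5 (mod 8); ε(u)ε(v)=0·0, αω(v)=10·1, βω(u)=6·1; sum ≡ 0  ⇒  +1.
Ram(226765, 1199360085) = {7, 11, 19, 31, 41, 43}; no ℚ_7-point on the conic.

[7, 11, 19, 31, 41, 43]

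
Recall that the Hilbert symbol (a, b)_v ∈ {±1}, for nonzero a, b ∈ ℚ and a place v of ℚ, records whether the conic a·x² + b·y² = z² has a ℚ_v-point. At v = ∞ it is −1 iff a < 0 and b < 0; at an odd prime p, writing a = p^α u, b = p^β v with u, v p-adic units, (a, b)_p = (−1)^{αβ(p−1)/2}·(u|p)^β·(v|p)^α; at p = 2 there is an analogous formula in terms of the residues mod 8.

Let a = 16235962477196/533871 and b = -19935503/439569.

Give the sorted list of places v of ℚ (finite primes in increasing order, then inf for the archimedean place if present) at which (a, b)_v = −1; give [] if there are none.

[11, 23]

(a, b) ≡ (429, -23) mod (ℚ^×)²; places V = {2, 3, 7, 11, 13, 17, 19, 23, ∞}.
(a,b)_7: α=8, u≡1; β=4, v≡5 (mod 7); (1|7)=+1, (5|7)=-1; sign (−1)^0·+1^4·-1^8 = +1.
(a,b)_11: α=3, u≡10; β=0, v≡8 (mod 11); (10|11)=-1, (8|11)=-1; sign (−1)^0·-1^0·-1^3 = -1.
(a,b)_2: α=2, β=0; u≡5, v≡1 (mod 8); ε(u)ε(v)=0·0, αω(v)=2·0, βω(u)=0·1; sum ≡ 0  ⇒  +1.
(a,b)_17: α=0, u≡15; β=-2, v≡5 (mod 17); (15|17)=+1, (5|17)=-1; sign (−1)^0·+1^-2·-1^0 = +1.
(a,b)_19: α=0, u≡17; β=2, v≡12 (mod 19); (17|19)=+1, (12|19)=-1; sign (−1)^0·+1^2·-1^0 = +1.
(a,b)_3: α=-5, u≡2; β=-2, v≡1 (mod 3); (2|3)=-1, (1|3)=+1; sign (−1)^0·-1^-2·+1^-5 = +1.
(a,b)_23: α=2, u≡15; β=1, v≡14 (mod 23); (15|23)=-1, (14|23)=-1; sign (−1)^0·-1^1·-1^2 = -1.
(a,b)_∞: sgn(429)=+, sgn(-23)=−, so +1.
(a,b)_13: α=-3, u≡8; β=-2, v≡10 (mod 13); (8|13)=-1, (10|13)=+1; sign (−1)^0·-1^-2·+1^-3 = +1.
|Ram(429, -23)| = 2, even; anisotropic at {11, 23}.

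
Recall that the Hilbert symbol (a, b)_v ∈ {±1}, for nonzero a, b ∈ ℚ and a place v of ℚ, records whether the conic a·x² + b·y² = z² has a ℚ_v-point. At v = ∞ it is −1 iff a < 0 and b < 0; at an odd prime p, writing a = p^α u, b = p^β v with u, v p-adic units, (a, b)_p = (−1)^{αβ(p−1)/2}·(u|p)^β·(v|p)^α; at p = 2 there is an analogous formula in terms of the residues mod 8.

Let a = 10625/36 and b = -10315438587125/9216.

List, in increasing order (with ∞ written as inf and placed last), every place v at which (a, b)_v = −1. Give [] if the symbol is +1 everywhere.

[5, 7, 17, 23]

(a, b) ≡ (17, -13685) mod (ℚ^×)²; places V = {2, 3, 5, 7, 17, 19, 23, ∞}.
(a,b)_23: α=0, u≡7; β=1, v≡2 (mod 23); (7|23)=-1, (2|23)=+1; sign (−1)^0·-1^1·+1^0 = -1.
(a,b)_17: α=1, u≡15; β=5, v≡6 (mod 17); (15|17)=+1, (6|17)=-1; sign (−1)^0·+1^5·-1^1 = -1.
(a,b)_7: α=0, u≡6; β=1, v≡3 (mod 7); (6|7)=-1, (3|7)=-1; sign (−1)^0·-1^1·-1^0 = -1.
(a,b)_3: α=-2, u≡2; β=-2, v≡1 (mod 3); (2|3)=-1, (1|3)=+1; sign (−1)^0·-1^-2·+1^-2 = +1.
(a,b)_5: α=4, u≡2; β=3, v≡3 (mod 5); (2|5)=-1, (3|5)=-1; sign (−1)^0·-1^3·-1^4 = -1.
(a,b)_19: α=0, u≡17; β=2, v≡14 (mod 19); (17|19)=+1, (14|19)=-1; sign (−1)^0·+1^2·-1^0 = +1.
(a,b)_2: α=-2, β=-10; u≡1, v≡3 (mod 8); ε(u)ε(v)=0·1, αω(v)=-2·1, βω(u)=-10·0; sum ≡ 0  ⇒  +1.
(a,b)_∞: sgn(17)=+, sgn(-13685)=−, so +1.
(17, -13685 / ℚ) ramifies at {5, 7, 17, 23}: a division algebra.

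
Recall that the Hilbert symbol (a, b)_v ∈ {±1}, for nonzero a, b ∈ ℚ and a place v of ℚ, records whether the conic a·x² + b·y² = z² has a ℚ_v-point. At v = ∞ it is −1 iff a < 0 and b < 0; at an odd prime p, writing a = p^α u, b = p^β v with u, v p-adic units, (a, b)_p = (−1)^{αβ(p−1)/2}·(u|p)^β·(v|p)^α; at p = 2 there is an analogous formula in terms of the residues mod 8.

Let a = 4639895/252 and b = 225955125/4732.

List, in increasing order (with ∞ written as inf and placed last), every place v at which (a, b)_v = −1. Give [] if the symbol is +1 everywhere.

(a, b) ≡ (665, 7315) mod (ℚ^×)²; places V = {2, 3, 5, 7, 11, 13, 17, 19, 31, ∞}.
(a,b)_31: α=0, u≡8; β=2, v≡15 (mod 31); (8|31)=+1, (15|31)=-1; sign (−1)^0·+1^2·-1^0 = +1.
(a,b)_11: α=0, u≡4; β=1, v≡4 (mod 11); (4|11)=+1, (4|11)=+1; sign (−1)^0·+1^1·+1^0 = +1.
(a,b)_2: α=-2, β=-2; u≡1, v≡3 (mod 8); ε(u)ε(v)=0·1, αω(v)=-2·1, βω(u)=-2·0; sum ≡ 0  ⇒  +1.
(a,b)_17: α=2, u≡9; β=0, v≡14 (mod 17); (9|17)=+1, (14|17)=-1; sign (−1)^0·+1^0·-1^2 = +1.
(a,b)_7: α=-1, u≡1; β=-1, v≡1 (mod 7); (1|7)=+1, (1|7)=+1; sign (−1)^1·+1^-1·+1^-1 = -1.
(a,b)_∞: sgn(665)=+, sgn(7315)=+, so +1.
(a,b)_5: α=1, u≡2; β=3, v≡3 (mod 5); (2|5)=-1, (3|5)=-1; sign (−1)^0·-1^3·-1^1 = +1.
(a,b)_3: α=-2, u≡2; β=2, v≡1 (mod 3); (2|3)=-1, (1|3)=+1; sign (−1)^0·-1^2·+1^-2 = +1.
(a,b)_19: α=1, u≡11; β=1, v≡9 (mod 19); (11|19)=+1, (9|19)=+1; sign (−1)^1·+1^1·+1^1 = -1.
(a,b)_13: α=2, u≡5; β=-2, v≡3 (mod 13); (5|13)=-1, (3|13)=+1; sign (−1)^0·-1^-2·+1^2 = +1.
|Ram(665, 7315)| = 2, even; anisotropic at {7, 19}.

[7, 19]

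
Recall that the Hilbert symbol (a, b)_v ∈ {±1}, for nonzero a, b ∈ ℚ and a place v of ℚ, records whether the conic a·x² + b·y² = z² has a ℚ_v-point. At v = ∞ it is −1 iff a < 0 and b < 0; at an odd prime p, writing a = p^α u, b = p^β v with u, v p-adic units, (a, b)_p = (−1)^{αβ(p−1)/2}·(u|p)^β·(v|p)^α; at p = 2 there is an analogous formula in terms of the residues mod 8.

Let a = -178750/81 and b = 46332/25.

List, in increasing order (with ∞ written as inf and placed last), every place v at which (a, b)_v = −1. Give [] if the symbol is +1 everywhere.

Mod squares: a ≡ -286, b ≡ 143. Check v ∈ {∞, 2, 3, 5, 11, 13}.
v=11: a=11^1·(≡2), b=11^1·(≡7) mod 11; (2|11)=-1, (7|11)=-1; (−1)^{1·1·5}·(-1)^1·(-1)^1 = -1.
v=5: a=5^4·(≡4), b=5^-2·(≡2) mod 5; (4|5)=+1, (2|5)=-1; (−1)^{4·-2·2}·(+1)^-2·(-1)^4 = +1.
v=2: v_2(a)=1, v_2(b)=2; units ≡ 1, 7 (mod 8); ε·ε+αω+βω = 0·1+1·0+2·0 ≡ 0  ⇒  (a,b)_2 = +1.
v=∞: -286 < 0 and 143 > 0  ⇒  (a,b)_∞ = +1.
v=3: a=3^-4·(≡2), b=3^4·(≡2) mod 3; (2|3)=-1, (2|3)=-1; (−1)^{-4·4·1}·(-1)^4·(-1)^-4 = +1.
v=13: a=13^1·(≡10), b=13^1·(≡11) mod 13; (10|13)=+1, (11|13)=-1; (−1)^{1·1·6}·(+1)^1·(-1)^1 = -1.
Ram(-286, 143) = {11, 13}; no ℚ_11-point on the conic.

[11, 13]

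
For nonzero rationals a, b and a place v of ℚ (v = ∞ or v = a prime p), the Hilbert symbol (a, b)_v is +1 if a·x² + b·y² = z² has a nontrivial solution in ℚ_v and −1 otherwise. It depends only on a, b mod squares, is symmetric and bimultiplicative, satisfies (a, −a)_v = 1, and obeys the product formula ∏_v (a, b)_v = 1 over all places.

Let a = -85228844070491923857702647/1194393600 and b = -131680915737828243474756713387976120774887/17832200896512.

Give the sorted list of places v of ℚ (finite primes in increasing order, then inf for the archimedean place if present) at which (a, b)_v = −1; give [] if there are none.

Mod squares: a ≡ -11063, b ≡ -22126. Check v ∈ {∞, 2, 3, 5, 7, 11, 13, 17, 19, 23, 29, 37}.
v=19: a=19^2·(≡18), b=19^4·(≡11) mod 19; (18|19)=-1, (11|19)=+1; (−1)^{2·4·9}·(-1)^4·(+1)^2 = +1.
v=5: a=5^-2·(≡2), b=5^0·(≡4) mod 5; (2|5)=-1, (4|5)=+1; (−1)^{-2·0·2}·(-1)^0·(+1)^-2 = +1.
v=37: a=37^3·(≡34), b=37^5·(≡15) mod 37; (34|37)=+1, (15|37)=-1; (−1)^{3·5·18}·(+1)^5·(-1)^3 = -1.
v=17: a=17^2·(≡4), b=17^4·(≡13) mod 17; (4|17)=+1, (13|17)=+1; (−1)^{2·4·8}·(+1)^4·(+1)^2 = +1.
v=2: v_2(a)=-16, v_2(b)=-25; units ≡ 1, 1 (mod 8); ε·ε+αω+βω = 0·0+-16·0+-25·0 ≡ 0  ⇒  (a,b)_2 = +1.
v=∞: -11063 < 0 and -22126 < 0  ⇒  (a,b)_∞ = -1.
v=29: a=29^2·(≡12), b=29^2·(≡24) mod 29; (12|29)=-1, (24|29)=+1; (−1)^{2·2·14}·(-1)^2·(+1)^2 = +1.
v=11: a=11^4·(≡5), b=11^6·(≡10) mod 11; (5|11)=+1, (10|11)=-1; (−1)^{4·6·5}·(+1)^6·(-1)^4 = +1.
v=3: a=3^-6·(≡1), b=3^-12·(≡2) mod 3; (1|3)=+1, (2|3)=-1; (−1)^{-6·-12·1}·(+1)^-12·(-1)^-6 = +1.
v=13: a=13^3·(≡7), b=13^5·(≡10) mod 13; (7|13)=-1, (10|13)=+1; (−1)^{3·5·6}·(-1)^5·(+1)^3 = -1.
v=7: a=7^2·(≡4), b=7^2·(≡1) mod 7; (4|7)=+1, (1|7)=+1; (−1)^{2·2·3}·(+1)^2·(+1)^2 = +1.
v=23: a=23^3·(≡16), b=23^5·(≡8) mod 23; (16|23)=+1, (8|23)=+1; (−1)^{3·5·11}·(+1)^5·(+1)^3 = -1.
Ram(-11063, -22126) = {13, 23, 37, ∞}; no ℚ_13-point on the conic.

[13, 23, 37, inf]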